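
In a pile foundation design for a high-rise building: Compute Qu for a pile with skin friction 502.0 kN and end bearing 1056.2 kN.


Using Qu = Qf + Qb
Qu = 502.0 + 1056.2
Qu = 1558.2 kN


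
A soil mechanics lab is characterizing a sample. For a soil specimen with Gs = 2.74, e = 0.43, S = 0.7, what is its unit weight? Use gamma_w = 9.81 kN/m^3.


Using gamma = gamma_w * (Gs + S*e) / (1 + e)
Numerator: Gs + S*e = 2.74 + 0.7*0.43 = 3.041
Denominator: 1 + e = 1 + 0.43 = 1.43
gamma = 9.81 * 3.041 / 1.43
gamma = 20.862 kN/m^3


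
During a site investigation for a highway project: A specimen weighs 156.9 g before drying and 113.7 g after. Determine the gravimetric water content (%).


Using w = (m_wet - m_dry) / m_dry * 100
m_wet - m_dry = 156.9 - 113.7 = 43.2 g
w = 43.2 / 113.7 * 100
w = 37.99 %


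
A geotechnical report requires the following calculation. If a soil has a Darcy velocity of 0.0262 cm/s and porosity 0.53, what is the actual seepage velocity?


Using v_s = v_d / n
v_s = 0.0262 / 0.53
v_s = 0.04943 cm/s


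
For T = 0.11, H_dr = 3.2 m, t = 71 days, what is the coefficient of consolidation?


Using cv = T * H_dr^2 / t
H_dr^2 = 3.2^2 = 10.24
cv = 0.11 * 10.24 / 71
cv = 0.01586 m^2/day


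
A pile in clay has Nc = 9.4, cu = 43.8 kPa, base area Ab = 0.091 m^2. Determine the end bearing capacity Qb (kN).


Result: 37.47 kN

Derivation:
Using Qb = Nc * cu * Ab
Qb = 9.4 * 43.8 * 0.091
Qb = 37.47 kN


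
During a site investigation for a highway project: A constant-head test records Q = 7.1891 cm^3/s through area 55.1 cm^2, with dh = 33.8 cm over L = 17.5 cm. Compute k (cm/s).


Compute hydraulic gradient:
i = dh / L = 33.8 / 17.5 = 1.93143
Then apply Darcy's law:
k = Q / (A * i)
k = 7.1891 / (55.1 * 1.93143)
k = 7.1891 / 106.422
k = 0.067553 cm/s


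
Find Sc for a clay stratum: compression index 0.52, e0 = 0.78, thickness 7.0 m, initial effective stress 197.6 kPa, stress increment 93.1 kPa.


Using Sc = Cc * H / (1 + e0) * log10((sigma0 + delta_sigma) / sigma0)
Stress ratio = (197.6 + 93.1) / 197.6 = 1.47115
log10(1.47115) = 0.167658
Cc * H / (1 + e0) = 0.52 * 7.0 / (1 + 0.78) = 2.04494
Sc = 2.04494 * 0.167658
Sc = 0.3429 m


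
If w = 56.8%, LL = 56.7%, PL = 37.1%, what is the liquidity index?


First compute the plasticity index:
PI = LL - PL = 56.7 - 37.1 = 19.6
Then compute the liquidity index:
LI = (w - PL) / PI
LI = (56.8 - 37.1) / 19.6
LI = 1.005


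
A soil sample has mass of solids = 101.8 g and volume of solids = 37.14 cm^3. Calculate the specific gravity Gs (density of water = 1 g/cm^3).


Result: 2.741

Derivation:
Using Gs = m_s / (V_s * rho_w)
Since rho_w = 1 g/cm^3:
Gs = 101.8 / 37.14
Gs = 2.741


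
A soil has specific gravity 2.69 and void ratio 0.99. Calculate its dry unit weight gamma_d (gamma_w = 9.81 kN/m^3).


Using gamma_d = Gs * gamma_w / (1 + e)
gamma_d = 2.69 * 9.81 / (1 + 0.99)
gamma_d = 2.69 * 9.81 / 1.99
gamma_d = 13.261 kN/m^3


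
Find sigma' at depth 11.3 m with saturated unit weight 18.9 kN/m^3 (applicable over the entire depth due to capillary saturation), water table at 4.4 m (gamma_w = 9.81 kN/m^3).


Total stress = gamma_sat * depth
sigma = 18.9 * 11.3 = 213.57 kPa
Pore water pressure u = gamma_w * (depth - d_wt)
u = 9.81 * (11.3 - 4.4) = 67.689 kPa
Effective stress = sigma - u
sigma' = 213.57 - 67.689 = 145.88 kPa


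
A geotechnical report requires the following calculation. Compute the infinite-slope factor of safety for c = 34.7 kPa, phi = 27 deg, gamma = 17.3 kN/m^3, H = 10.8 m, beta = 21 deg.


Using Fs = c / (gamma*H*sin(beta)*cos(beta)) + tan(phi)/tan(beta)
Cohesion contribution = 34.7 / (17.3*10.8*sin(21)*cos(21))
Cohesion contribution = 0.55511
Friction contribution = tan(27)/tan(21) = 1.32736
Fs = 0.55511 + 1.32736
Fs = 1.882


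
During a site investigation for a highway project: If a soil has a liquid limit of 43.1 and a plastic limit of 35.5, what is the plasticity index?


Result: 7.6

Derivation:
Using PI = LL - PL
PI = 43.1 - 35.5
PI = 7.6


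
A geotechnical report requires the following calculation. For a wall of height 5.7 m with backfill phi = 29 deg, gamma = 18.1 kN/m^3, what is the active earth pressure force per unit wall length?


Compute active earth pressure coefficient:
Ka = tan^2(45 - phi/2) = tan^2(30.5) = 0.346974
Compute active force:
Pa = 0.5 * Ka * gamma * H^2
Pa = 0.5 * 0.346974 * 18.1 * 5.7^2
Pa = 102.02 kN/m


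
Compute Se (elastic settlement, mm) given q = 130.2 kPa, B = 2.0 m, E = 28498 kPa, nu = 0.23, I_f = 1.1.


Using Se = q * B * (1 - nu^2) * I_f / E
1 - nu^2 = 1 - 0.23^2 = 0.9471
Se = 130.2 * 2.0 * 0.9471 * 1.1 / 28498
Se = 0.009520 m
Convert to mm: Se = 0.009520 * 1000 = 9.52 mm


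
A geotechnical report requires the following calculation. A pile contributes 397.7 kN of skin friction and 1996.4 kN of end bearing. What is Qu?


Using Qu = Qf + Qb
Qu = 397.7 + 1996.4
Qu = 2394.1 kN


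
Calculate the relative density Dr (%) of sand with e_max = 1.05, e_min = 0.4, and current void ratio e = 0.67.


Using Dr = (e_max - e) / (e_max - e_min) * 100
e_max - e = 1.05 - 0.67 = 0.38
e_max - e_min = 1.05 - 0.4 = 0.65
Dr = 0.38 / 0.65 * 100
Dr = 58.46 %


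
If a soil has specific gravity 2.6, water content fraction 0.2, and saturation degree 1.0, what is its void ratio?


Using the relation e = Gs * w / S
e = 2.6 * 0.2 / 1.0
e = 0.52


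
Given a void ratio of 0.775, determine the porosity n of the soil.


Using the relation n = e / (1 + e)
n = 0.775 / (1 + 0.775)
n = 0.775 / 1.775
n = 0.4366


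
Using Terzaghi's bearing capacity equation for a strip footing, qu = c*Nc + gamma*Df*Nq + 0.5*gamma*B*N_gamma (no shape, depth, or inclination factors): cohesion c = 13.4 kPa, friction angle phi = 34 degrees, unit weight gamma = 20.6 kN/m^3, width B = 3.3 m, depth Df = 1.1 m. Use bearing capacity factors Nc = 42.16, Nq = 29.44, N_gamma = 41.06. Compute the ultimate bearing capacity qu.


Compute qu = c*Nc + gamma*Df*Nq + 0.5*gamma*B*N_gamma
Term 1: 13.4 * 42.16 = 564.944
Term 2: 20.6 * 1.1 * 29.44 = 667.1104
Term 3: 0.5 * 20.6 * 3.3 * 41.06 = 1395.6294
qu = 564.944 + 667.1104 + 1395.6294
qu = 2627.68 kPa


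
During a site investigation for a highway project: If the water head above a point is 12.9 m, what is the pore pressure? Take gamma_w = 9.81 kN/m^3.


Using u = gamma_w * h_w
u = 9.81 * 12.9
u = 126.55 kPa


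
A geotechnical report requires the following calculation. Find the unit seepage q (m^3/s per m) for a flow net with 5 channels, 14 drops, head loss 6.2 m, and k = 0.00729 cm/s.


Result: 0.0001614 m^3/s per m

Derivation:
Convert k to m/s for unit consistency with H:
k = 0.00729 cm/s = 0.00729 / 100 m/s = 7.29e-05 m/s
Using q = k * H * Nf / Nd
Nf / Nd = 5 / 14 = 0.3571
q = 7.29e-05 * 6.2 * 0.3571
q = 0.0001614 m^3/s per m


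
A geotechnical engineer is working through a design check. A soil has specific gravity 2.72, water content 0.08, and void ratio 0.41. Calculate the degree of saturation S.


Result: 0.5307

Derivation:
Using S = Gs * w / e
S = 2.72 * 0.08 / 0.41
S = 0.5307


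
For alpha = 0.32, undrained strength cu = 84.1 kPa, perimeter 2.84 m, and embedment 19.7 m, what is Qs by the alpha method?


Using Qs = alpha * cu * perimeter * L
Qs = 0.32 * 84.1 * 2.84 * 19.7
Qs = 1505.67 kN


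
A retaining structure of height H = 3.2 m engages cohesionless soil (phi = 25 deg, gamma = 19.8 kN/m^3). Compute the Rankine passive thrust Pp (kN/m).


Result: 249.78 kN/m

Derivation:
Compute passive earth pressure coefficient:
Kp = tan^2(45 + phi/2) = tan^2(57.5) = 2.463913
Compute passive force:
Pp = 0.5 * Kp * gamma * H^2
Pp = 0.5 * 2.463913 * 19.8 * 3.2^2
Pp = 249.78 kN/m


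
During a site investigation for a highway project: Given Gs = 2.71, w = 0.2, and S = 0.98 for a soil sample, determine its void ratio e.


Result: 0.5531

Derivation:
Using the relation e = Gs * w / S
e = 2.71 * 0.2 / 0.98
e = 0.5531


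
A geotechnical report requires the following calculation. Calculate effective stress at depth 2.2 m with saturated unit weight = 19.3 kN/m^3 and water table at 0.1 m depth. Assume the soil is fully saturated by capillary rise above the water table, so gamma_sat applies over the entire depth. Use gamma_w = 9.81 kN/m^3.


Total stress = gamma_sat * depth
sigma = 19.3 * 2.2 = 42.46 kPa
Pore water pressure u = gamma_w * (depth - d_wt)
u = 9.81 * (2.2 - 0.1) = 20.601 kPa
Effective stress = sigma - u
sigma' = 42.46 - 20.601 = 21.86 kPa


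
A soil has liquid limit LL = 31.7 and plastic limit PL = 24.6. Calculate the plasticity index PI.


Using PI = LL - PL
PI = 31.7 - 24.6
PI = 7.1


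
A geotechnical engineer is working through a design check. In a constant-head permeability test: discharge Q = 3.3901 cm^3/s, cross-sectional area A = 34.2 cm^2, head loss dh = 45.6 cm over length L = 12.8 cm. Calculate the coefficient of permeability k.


Compute hydraulic gradient:
i = dh / L = 45.6 / 12.8 = 3.5625
Then apply Darcy's law:
k = Q / (A * i)
k = 3.3901 / (34.2 * 3.5625)
k = 3.3901 / 121.838
k = 0.027825 cm/s


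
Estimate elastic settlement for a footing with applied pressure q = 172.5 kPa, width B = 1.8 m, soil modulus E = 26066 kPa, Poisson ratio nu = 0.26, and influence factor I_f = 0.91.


Result: 10.107 mm

Derivation:
Using Se = q * B * (1 - nu^2) * I_f / E
1 - nu^2 = 1 - 0.26^2 = 0.9324
Se = 172.5 * 1.8 * 0.9324 * 0.91 / 26066
Se = 0.010107 m
Convert to mm: Se = 0.010107 * 1000 = 10.107 mm


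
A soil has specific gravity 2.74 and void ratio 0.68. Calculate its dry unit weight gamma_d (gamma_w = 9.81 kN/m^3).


Result: 16.0 kN/m^3

Derivation:
Using gamma_d = Gs * gamma_w / (1 + e)
gamma_d = 2.74 * 9.81 / (1 + 0.68)
gamma_d = 2.74 * 9.81 / 1.68
gamma_d = 16.0 kN/m^3


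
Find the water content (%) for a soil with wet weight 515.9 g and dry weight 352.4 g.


Using w = (m_wet - m_dry) / m_dry * 100
m_wet - m_dry = 515.9 - 352.4 = 163.5 g
w = 163.5 / 352.4 * 100
w = 46.4 %


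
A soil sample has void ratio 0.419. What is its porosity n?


Result: 0.2953

Derivation:
Using the relation n = e / (1 + e)
n = 0.419 / (1 + 0.419)
n = 0.419 / 1.419
n = 0.2953


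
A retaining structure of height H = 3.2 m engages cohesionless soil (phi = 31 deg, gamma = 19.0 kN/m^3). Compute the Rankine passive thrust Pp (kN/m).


Compute passive earth pressure coefficient:
Kp = tan^2(45 + phi/2) = tan^2(60.5) = 3.124035
Compute passive force:
Pp = 0.5 * Kp * gamma * H^2
Pp = 0.5 * 3.124035 * 19.0 * 3.2^2
Pp = 303.91 kN/m


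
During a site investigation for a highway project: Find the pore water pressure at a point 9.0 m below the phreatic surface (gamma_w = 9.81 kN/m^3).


Result: 88.29 kPa

Derivation:
Using u = gamma_w * h_w
u = 9.81 * 9.0
u = 88.29 kPa


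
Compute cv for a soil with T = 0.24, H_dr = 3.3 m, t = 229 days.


Using cv = T * H_dr^2 / t
H_dr^2 = 3.3^2 = 10.89
cv = 0.24 * 10.89 / 229
cv = 0.01141 m^2/day


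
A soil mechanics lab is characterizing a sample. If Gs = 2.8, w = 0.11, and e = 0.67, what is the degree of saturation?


Using S = Gs * w / e
S = 2.8 * 0.11 / 0.67
S = 0.4597


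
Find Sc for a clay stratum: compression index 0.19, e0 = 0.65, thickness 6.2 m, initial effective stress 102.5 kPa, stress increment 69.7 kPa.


Using Sc = Cc * H / (1 + e0) * log10((sigma0 + delta_sigma) / sigma0)
Stress ratio = (102.5 + 69.7) / 102.5 = 1.68
log10(1.68) = 0.225309
Cc * H / (1 + e0) = 0.19 * 6.2 / (1 + 0.65) = 0.713939
Sc = 0.713939 * 0.225309
Sc = 0.1609 m


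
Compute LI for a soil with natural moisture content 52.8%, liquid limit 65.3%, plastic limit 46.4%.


First compute the plasticity index:
PI = LL - PL = 65.3 - 46.4 = 18.9
Then compute the liquidity index:
LI = (w - PL) / PI
LI = (52.8 - 46.4) / 18.9
LI = 0.339


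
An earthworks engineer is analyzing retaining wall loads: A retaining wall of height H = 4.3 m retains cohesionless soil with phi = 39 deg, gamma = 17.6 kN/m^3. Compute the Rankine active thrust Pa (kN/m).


Compute active earth pressure coefficient:
Ka = tan^2(45 - phi/2) = tan^2(25.5) = 0.227506
Compute active force:
Pa = 0.5 * Ka * gamma * H^2
Pa = 0.5 * 0.227506 * 17.6 * 4.3^2
Pa = 37.02 kN/m


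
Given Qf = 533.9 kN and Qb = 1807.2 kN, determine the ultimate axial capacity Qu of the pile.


Using Qu = Qf + Qb
Qu = 533.9 + 1807.2
Qu = 2341.1 kN


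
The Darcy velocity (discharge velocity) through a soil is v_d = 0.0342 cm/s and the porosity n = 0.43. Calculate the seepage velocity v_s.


Using v_s = v_d / n
v_s = 0.0342 / 0.43
v_s = 0.07953 cm/s


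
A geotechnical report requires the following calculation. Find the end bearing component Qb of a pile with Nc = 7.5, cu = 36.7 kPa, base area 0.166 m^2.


Using Qb = Nc * cu * Ab
Qb = 7.5 * 36.7 * 0.166
Qb = 45.69 kN


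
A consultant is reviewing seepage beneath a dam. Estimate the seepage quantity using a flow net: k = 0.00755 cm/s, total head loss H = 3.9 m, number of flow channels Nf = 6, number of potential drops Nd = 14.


Result: 0.0001262 m^3/s per m

Derivation:
Convert k to m/s for unit consistency with H:
k = 0.00755 cm/s = 0.00755 / 100 m/s = 7.55e-05 m/s
Using q = k * H * Nf / Nd
Nf / Nd = 6 / 14 = 0.4286
q = 7.55e-05 * 3.9 * 0.4286
q = 0.0001262 m^3/s per m


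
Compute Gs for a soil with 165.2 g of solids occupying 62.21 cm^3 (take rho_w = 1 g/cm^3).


Result: 2.656

Derivation:
Using Gs = m_s / (V_s * rho_w)
Since rho_w = 1 g/cm^3:
Gs = 165.2 / 62.21
Gs = 2.656


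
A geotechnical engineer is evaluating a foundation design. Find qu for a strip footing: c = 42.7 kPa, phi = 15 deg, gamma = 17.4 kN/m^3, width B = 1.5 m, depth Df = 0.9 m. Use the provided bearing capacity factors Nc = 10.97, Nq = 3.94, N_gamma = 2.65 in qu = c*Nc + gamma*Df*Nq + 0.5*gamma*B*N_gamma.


Result: 564.7 kPa

Derivation:
Compute qu = c*Nc + gamma*Df*Nq + 0.5*gamma*B*N_gamma
Term 1: 42.7 * 10.97 = 468.419
Term 2: 17.4 * 0.9 * 3.94 = 61.7004
Term 3: 0.5 * 17.4 * 1.5 * 2.65 = 34.5825
qu = 468.419 + 61.7004 + 34.5825
qu = 564.7 kPa


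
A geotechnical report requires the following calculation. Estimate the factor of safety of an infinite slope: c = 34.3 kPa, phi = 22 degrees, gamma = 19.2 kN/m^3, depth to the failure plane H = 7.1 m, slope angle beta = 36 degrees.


Using Fs = c / (gamma*H*sin(beta)*cos(beta)) + tan(phi)/tan(beta)
Cohesion contribution = 34.3 / (19.2*7.1*sin(36)*cos(36))
Cohesion contribution = 0.529125
Friction contribution = tan(22)/tan(36) = 0.556094
Fs = 0.529125 + 0.556094
Fs = 1.085


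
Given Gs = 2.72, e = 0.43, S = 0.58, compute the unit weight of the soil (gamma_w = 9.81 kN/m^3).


Using gamma = gamma_w * (Gs + S*e) / (1 + e)
Numerator: Gs + S*e = 2.72 + 0.58*0.43 = 2.9694
Denominator: 1 + e = 1 + 0.43 = 1.43
gamma = 9.81 * 2.9694 / 1.43
gamma = 20.37 kN/m^3


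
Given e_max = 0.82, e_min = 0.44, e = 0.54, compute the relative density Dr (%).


Using Dr = (e_max - e) / (e_max - e_min) * 100
e_max - e = 0.82 - 0.54 = 0.28
e_max - e_min = 0.82 - 0.44 = 0.38
Dr = 0.28 / 0.38 * 100
Dr = 73.68 %


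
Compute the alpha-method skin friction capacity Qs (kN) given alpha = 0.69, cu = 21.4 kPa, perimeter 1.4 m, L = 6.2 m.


Result: 128.17 kN

Derivation:
Using Qs = alpha * cu * perimeter * L
Qs = 0.69 * 21.4 * 1.4 * 6.2
Qs = 128.17 kN


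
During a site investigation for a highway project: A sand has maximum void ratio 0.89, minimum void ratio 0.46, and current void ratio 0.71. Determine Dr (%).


Using Dr = (e_max - e) / (e_max - e_min) * 100
e_max - e = 0.89 - 0.71 = 0.18
e_max - e_min = 0.89 - 0.46 = 0.43
Dr = 0.18 / 0.43 * 100
Dr = 41.86 %


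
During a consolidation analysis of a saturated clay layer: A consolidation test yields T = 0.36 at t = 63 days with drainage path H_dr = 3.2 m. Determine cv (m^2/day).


Using cv = T * H_dr^2 / t
H_dr^2 = 3.2^2 = 10.24
cv = 0.36 * 10.24 / 63
cv = 0.05851 m^2/day


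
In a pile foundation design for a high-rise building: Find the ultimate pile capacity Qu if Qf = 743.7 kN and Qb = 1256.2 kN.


Using Qu = Qf + Qb
Qu = 743.7 + 1256.2
Qu = 1999.9 kN


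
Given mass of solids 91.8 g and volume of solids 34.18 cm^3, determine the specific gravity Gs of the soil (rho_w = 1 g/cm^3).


Using Gs = m_s / (V_s * rho_w)
Since rho_w = 1 g/cm^3:
Gs = 91.8 / 34.18
Gs = 2.686


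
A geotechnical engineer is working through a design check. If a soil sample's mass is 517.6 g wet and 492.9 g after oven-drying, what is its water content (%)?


Using w = (m_wet - m_dry) / m_dry * 100
m_wet - m_dry = 517.6 - 492.9 = 24.7 g
w = 24.7 / 492.9 * 100
w = 5.01 %


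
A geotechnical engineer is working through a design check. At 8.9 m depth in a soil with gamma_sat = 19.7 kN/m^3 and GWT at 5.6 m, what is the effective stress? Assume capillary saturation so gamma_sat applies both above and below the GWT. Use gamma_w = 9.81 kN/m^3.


Total stress = gamma_sat * depth
sigma = 19.7 * 8.9 = 175.33 kPa
Pore water pressure u = gamma_w * (depth - d_wt)
u = 9.81 * (8.9 - 5.6) = 32.373 kPa
Effective stress = sigma - u
sigma' = 175.33 - 32.373 = 142.96 kPa


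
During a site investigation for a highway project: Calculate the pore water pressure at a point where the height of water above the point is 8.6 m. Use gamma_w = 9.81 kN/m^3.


Using u = gamma_w * h_w
u = 9.81 * 8.6
u = 84.37 kPa


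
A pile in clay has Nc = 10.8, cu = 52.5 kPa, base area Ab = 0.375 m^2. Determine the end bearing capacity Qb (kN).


Using Qb = Nc * cu * Ab
Qb = 10.8 * 52.5 * 0.375
Qb = 212.62 kN


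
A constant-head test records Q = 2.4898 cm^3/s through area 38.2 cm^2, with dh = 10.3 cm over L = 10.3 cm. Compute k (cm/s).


Compute hydraulic gradient:
i = dh / L = 10.3 / 10.3 = 1
Then apply Darcy's law:
k = Q / (A * i)
k = 2.4898 / (38.2 * 1)
k = 2.4898 / 38.2
k = 0.065178 cm/s


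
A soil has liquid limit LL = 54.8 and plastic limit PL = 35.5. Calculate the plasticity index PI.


Using PI = LL - PL
PI = 54.8 - 35.5
PI = 19.3


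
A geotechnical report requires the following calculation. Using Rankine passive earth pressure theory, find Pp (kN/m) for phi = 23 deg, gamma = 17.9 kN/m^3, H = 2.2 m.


Result: 98.88 kN/m

Derivation:
Compute passive earth pressure coefficient:
Kp = tan^2(45 + phi/2) = tan^2(56.5) = 2.282623
Compute passive force:
Pp = 0.5 * Kp * gamma * H^2
Pp = 0.5 * 2.282623 * 17.9 * 2.2^2
Pp = 98.88 kN/m


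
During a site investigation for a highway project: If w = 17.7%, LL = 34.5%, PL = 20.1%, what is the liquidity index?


First compute the plasticity index:
PI = LL - PL = 34.5 - 20.1 = 14.4
Then compute the liquidity index:
LI = (w - PL) / PI
LI = (17.7 - 20.1) / 14.4
LI = -0.167


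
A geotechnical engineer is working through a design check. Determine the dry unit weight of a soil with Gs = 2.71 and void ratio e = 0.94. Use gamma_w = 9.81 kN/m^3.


Result: 13.704 kN/m^3

Derivation:
Using gamma_d = Gs * gamma_w / (1 + e)
gamma_d = 2.71 * 9.81 / (1 + 0.94)
gamma_d = 2.71 * 9.81 / 1.94
gamma_d = 13.704 kN/m^3


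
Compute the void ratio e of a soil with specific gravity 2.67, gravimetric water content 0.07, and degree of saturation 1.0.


Using the relation e = Gs * w / S
e = 2.67 * 0.07 / 1.0
e = 0.1869


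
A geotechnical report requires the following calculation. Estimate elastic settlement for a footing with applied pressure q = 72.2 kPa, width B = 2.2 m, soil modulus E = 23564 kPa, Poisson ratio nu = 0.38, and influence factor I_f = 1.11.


Using Se = q * B * (1 - nu^2) * I_f / E
1 - nu^2 = 1 - 0.38^2 = 0.8556
Se = 72.2 * 2.2 * 0.8556 * 1.11 / 23564
Se = 0.006402 m
Convert to mm: Se = 0.006402 * 1000 = 6.402 mm


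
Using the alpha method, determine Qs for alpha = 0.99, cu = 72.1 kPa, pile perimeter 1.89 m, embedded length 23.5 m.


Result: 3170.3 kN

Derivation:
Using Qs = alpha * cu * perimeter * L
Qs = 0.99 * 72.1 * 1.89 * 23.5
Qs = 3170.3 kN


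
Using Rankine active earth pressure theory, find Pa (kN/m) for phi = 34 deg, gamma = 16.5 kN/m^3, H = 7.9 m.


Result: 145.56 kN/m

Derivation:
Compute active earth pressure coefficient:
Ka = tan^2(45 - phi/2) = tan^2(28.0) = 0.282715
Compute active force:
Pa = 0.5 * Ka * gamma * H^2
Pa = 0.5 * 0.282715 * 16.5 * 7.9^2
Pa = 145.56 kN/m


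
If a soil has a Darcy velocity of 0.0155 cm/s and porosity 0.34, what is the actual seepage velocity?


Using v_s = v_d / n
v_s = 0.0155 / 0.34
v_s = 0.04559 cm/s


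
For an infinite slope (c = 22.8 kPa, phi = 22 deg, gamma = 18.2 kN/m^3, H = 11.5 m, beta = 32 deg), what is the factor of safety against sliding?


Result: 0.889

Derivation:
Using Fs = c / (gamma*H*sin(beta)*cos(beta)) + tan(phi)/tan(beta)
Cohesion contribution = 22.8 / (18.2*11.5*sin(32)*cos(32))
Cohesion contribution = 0.242402
Friction contribution = tan(22)/tan(32) = 0.646577
Fs = 0.242402 + 0.646577
Fs = 0.889


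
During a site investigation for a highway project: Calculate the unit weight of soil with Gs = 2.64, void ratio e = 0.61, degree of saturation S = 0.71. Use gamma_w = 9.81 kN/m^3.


Result: 18.725 kN/m^3

Derivation:
Using gamma = gamma_w * (Gs + S*e) / (1 + e)
Numerator: Gs + S*e = 2.64 + 0.71*0.61 = 3.0731
Denominator: 1 + e = 1 + 0.61 = 1.61
gamma = 9.81 * 3.0731 / 1.61
gamma = 18.725 kN/m^3


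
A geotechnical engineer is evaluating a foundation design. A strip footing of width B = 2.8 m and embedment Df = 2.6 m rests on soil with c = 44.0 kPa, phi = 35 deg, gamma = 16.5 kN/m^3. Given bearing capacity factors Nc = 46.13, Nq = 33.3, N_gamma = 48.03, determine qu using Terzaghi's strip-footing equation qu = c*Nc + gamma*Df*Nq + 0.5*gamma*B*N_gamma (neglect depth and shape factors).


Compute qu = c*Nc + gamma*Df*Nq + 0.5*gamma*B*N_gamma
Term 1: 44.0 * 46.13 = 2029.72
Term 2: 16.5 * 2.6 * 33.3 = 1428.57
Term 3: 0.5 * 16.5 * 2.8 * 48.03 = 1109.493
qu = 2029.72 + 1428.57 + 1109.493
qu = 4567.78 kPa


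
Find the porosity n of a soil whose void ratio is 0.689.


Using the relation n = e / (1 + e)
n = 0.689 / (1 + 0.689)
n = 0.689 / 1.689
n = 0.4079


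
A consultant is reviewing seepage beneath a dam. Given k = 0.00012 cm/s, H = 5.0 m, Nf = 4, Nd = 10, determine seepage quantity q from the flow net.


Convert k to m/s for unit consistency with H:
k = 0.00012 cm/s = 0.00012 / 100 m/s = 1.2e-06 m/s
Using q = k * H * Nf / Nd
Nf / Nd = 4 / 10 = 0.4
q = 1.2e-06 * 5.0 * 0.4
q = 2.4e-06 m^3/s per m


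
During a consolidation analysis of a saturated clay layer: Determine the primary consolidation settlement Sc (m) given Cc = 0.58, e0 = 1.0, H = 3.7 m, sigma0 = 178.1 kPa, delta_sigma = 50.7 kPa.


Using Sc = Cc * H / (1 + e0) * log10((sigma0 + delta_sigma) / sigma0)
Stress ratio = (178.1 + 50.7) / 178.1 = 1.28467
log10(1.28467) = 0.108792
Cc * H / (1 + e0) = 0.58 * 3.7 / (1 + 1.0) = 1.073
Sc = 1.073 * 0.108792
Sc = 0.1167 m


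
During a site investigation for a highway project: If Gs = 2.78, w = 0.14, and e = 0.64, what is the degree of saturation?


Using S = Gs * w / e
S = 2.78 * 0.14 / 0.64
S = 0.6081


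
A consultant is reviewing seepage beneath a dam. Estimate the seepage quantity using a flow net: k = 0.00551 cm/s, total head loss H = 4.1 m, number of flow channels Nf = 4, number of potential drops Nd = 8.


Convert k to m/s for unit consistency with H:
k = 0.00551 cm/s = 0.00551 / 100 m/s = 5.51e-05 m/s
Using q = k * H * Nf / Nd
Nf / Nd = 4 / 8 = 0.5
q = 5.51e-05 * 4.1 * 0.5
q = 0.000113 m^3/s per m


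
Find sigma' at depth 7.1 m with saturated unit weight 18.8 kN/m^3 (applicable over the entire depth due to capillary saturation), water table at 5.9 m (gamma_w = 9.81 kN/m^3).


Result: 121.71 kPa

Derivation:
Total stress = gamma_sat * depth
sigma = 18.8 * 7.1 = 133.48 kPa
Pore water pressure u = gamma_w * (depth - d_wt)
u = 9.81 * (7.1 - 5.9) = 11.772 kPa
Effective stress = sigma - u
sigma' = 133.48 - 11.772 = 121.71 kPa


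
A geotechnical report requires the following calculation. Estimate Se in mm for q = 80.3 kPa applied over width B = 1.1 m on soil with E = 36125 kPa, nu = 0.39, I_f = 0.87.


Result: 1.804 mm

Derivation:
Using Se = q * B * (1 - nu^2) * I_f / E
1 - nu^2 = 1 - 0.39^2 = 0.8479
Se = 80.3 * 1.1 * 0.8479 * 0.87 / 36125
Se = 0.001804 m
Convert to mm: Se = 0.001804 * 1000 = 1.804 mm


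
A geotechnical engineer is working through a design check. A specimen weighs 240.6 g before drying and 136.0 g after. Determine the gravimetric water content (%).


Using w = (m_wet - m_dry) / m_dry * 100
m_wet - m_dry = 240.6 - 136.0 = 104.6 g
w = 104.6 / 136.0 * 100
w = 76.91 %


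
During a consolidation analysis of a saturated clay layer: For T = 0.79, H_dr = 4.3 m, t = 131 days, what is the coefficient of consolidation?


Using cv = T * H_dr^2 / t
H_dr^2 = 4.3^2 = 18.49
cv = 0.79 * 18.49 / 131
cv = 0.1115 m^2/day


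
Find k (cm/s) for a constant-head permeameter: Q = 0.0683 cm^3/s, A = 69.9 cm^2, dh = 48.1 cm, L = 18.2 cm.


Compute hydraulic gradient:
i = dh / L = 48.1 / 18.2 = 2.64286
Then apply Darcy's law:
k = Q / (A * i)
k = 0.0683 / (69.9 * 2.64286)
k = 0.0683 / 184.736
k = 0.00037 cm/s


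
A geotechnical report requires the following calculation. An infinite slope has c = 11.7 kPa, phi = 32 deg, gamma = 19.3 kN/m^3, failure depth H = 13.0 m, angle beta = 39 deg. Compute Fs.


Using Fs = c / (gamma*H*sin(beta)*cos(beta)) + tan(phi)/tan(beta)
Cohesion contribution = 11.7 / (19.3*13.0*sin(39)*cos(39))
Cohesion contribution = 0.0953478
Friction contribution = tan(32)/tan(39) = 0.771649
Fs = 0.0953478 + 0.771649
Fs = 0.867


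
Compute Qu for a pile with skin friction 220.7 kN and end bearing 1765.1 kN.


Using Qu = Qf + Qb
Qu = 220.7 + 1765.1
Qu = 1985.8 kN


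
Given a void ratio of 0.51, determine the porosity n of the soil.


Using the relation n = e / (1 + e)
n = 0.51 / (1 + 0.51)
n = 0.51 / 1.51
n = 0.3377


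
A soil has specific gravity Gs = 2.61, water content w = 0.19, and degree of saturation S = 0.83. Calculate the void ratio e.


Using the relation e = Gs * w / S
e = 2.61 * 0.19 / 0.83
e = 0.5975


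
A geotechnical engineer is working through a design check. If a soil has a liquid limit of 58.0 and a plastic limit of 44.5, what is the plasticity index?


Using PI = LL - PL
PI = 58.0 - 44.5
PI = 13.5


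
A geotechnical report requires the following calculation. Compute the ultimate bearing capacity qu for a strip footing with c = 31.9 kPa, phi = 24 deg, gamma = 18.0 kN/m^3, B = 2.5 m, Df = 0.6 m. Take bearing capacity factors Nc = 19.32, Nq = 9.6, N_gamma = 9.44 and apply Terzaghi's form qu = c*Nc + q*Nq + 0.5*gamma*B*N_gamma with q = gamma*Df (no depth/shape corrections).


Result: 932.39 kPa

Derivation:
Compute qu = c*Nc + gamma*Df*Nq + 0.5*gamma*B*N_gamma
Term 1: 31.9 * 19.32 = 616.308
Term 2: 18.0 * 0.6 * 9.6 = 103.68
Term 3: 0.5 * 18.0 * 2.5 * 9.44 = 212.4
qu = 616.308 + 103.68 + 212.4
qu = 932.39 kPa


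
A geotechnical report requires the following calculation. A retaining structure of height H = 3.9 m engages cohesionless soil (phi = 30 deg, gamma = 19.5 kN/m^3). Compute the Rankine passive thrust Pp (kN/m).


Compute passive earth pressure coefficient:
Kp = tan^2(45 + phi/2) = tan^2(60.0) = 3
Compute passive force:
Pp = 0.5 * Kp * gamma * H^2
Pp = 0.5 * 3 * 19.5 * 3.9^2
Pp = 444.89 kN/m


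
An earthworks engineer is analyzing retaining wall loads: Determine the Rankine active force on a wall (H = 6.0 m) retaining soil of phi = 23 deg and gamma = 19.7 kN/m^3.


Result: 155.35 kN/m

Derivation:
Compute active earth pressure coefficient:
Ka = tan^2(45 - phi/2) = tan^2(33.5) = 0.438092
Compute active force:
Pa = 0.5 * Ka * gamma * H^2
Pa = 0.5 * 0.438092 * 19.7 * 6.0^2
Pa = 155.35 kN/m


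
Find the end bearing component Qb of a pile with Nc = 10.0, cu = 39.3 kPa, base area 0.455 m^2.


Result: 178.81 kN

Derivation:
Using Qb = Nc * cu * Ab
Qb = 10.0 * 39.3 * 0.455
Qb = 178.81 kN


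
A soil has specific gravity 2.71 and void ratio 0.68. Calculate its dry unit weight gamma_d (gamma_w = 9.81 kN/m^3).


Using gamma_d = Gs * gamma_w / (1 + e)
gamma_d = 2.71 * 9.81 / (1 + 0.68)
gamma_d = 2.71 * 9.81 / 1.68
gamma_d = 15.824 kN/m^3


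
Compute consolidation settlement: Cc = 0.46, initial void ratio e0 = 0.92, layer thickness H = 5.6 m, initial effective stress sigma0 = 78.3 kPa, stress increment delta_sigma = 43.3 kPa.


Result: 0.2565 m

Derivation:
Using Sc = Cc * H / (1 + e0) * log10((sigma0 + delta_sigma) / sigma0)
Stress ratio = (78.3 + 43.3) / 78.3 = 1.553
log10(1.553) = 0.191172
Cc * H / (1 + e0) = 0.46 * 5.6 / (1 + 0.92) = 1.34167
Sc = 1.34167 * 0.191172
Sc = 0.2565 m


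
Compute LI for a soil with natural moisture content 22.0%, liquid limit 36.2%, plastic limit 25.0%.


First compute the plasticity index:
PI = LL - PL = 36.2 - 25.0 = 11.2
Then compute the liquidity index:
LI = (w - PL) / PI
LI = (22.0 - 25.0) / 11.2
LI = -0.268


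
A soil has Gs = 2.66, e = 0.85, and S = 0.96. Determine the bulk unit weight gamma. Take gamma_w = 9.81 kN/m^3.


Using gamma = gamma_w * (Gs + S*e) / (1 + e)
Numerator: Gs + S*e = 2.66 + 0.96*0.85 = 3.476
Denominator: 1 + e = 1 + 0.85 = 1.85
gamma = 9.81 * 3.476 / 1.85
gamma = 18.432 kN/m^3


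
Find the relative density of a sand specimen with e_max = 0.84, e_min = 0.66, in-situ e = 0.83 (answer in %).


Using Dr = (e_max - e) / (e_max - e_min) * 100
e_max - e = 0.84 - 0.83 = 0.01
e_max - e_min = 0.84 - 0.66 = 0.18
Dr = 0.01 / 0.18 * 100
Dr = 5.56 %


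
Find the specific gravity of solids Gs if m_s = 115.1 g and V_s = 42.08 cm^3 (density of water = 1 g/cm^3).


Using Gs = m_s / (V_s * rho_w)
Since rho_w = 1 g/cm^3:
Gs = 115.1 / 42.08
Gs = 2.735


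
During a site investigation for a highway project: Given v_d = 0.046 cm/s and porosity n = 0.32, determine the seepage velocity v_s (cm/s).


Using v_s = v_d / n
v_s = 0.046 / 0.32
v_s = 0.14375 cm/s


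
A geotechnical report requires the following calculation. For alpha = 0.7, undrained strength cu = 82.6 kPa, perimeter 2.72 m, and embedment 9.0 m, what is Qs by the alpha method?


Using Qs = alpha * cu * perimeter * L
Qs = 0.7 * 82.6 * 2.72 * 9.0
Qs = 1415.43 kN


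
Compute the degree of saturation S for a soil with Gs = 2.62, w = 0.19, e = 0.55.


Result: 0.9051

Derivation:
Using S = Gs * w / e
S = 2.62 * 0.19 / 0.55
S = 0.9051


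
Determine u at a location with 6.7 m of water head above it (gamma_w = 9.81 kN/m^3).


Result: 65.73 kPa

Derivation:
Using u = gamma_w * h_w
u = 9.81 * 6.7
u = 65.73 kPa


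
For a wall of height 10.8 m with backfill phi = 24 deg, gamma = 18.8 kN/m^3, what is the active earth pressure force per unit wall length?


Compute active earth pressure coefficient:
Ka = tan^2(45 - phi/2) = tan^2(33.0) = 0.42173
Compute active force:
Pa = 0.5 * Ka * gamma * H^2
Pa = 0.5 * 0.42173 * 18.8 * 10.8^2
Pa = 462.39 kN/m


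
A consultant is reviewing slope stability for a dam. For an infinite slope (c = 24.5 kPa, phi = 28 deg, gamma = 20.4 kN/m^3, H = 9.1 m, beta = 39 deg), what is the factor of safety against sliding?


Using Fs = c / (gamma*H*sin(beta)*cos(beta)) + tan(phi)/tan(beta)
Cohesion contribution = 24.5 / (20.4*9.1*sin(39)*cos(39))
Cohesion contribution = 0.269849
Friction contribution = tan(28)/tan(39) = 0.656606
Fs = 0.269849 + 0.656606
Fs = 0.926


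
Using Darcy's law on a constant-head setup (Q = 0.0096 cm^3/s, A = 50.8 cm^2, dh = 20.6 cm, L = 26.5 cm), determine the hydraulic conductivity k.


Result: 0.000243 cm/s

Derivation:
Compute hydraulic gradient:
i = dh / L = 20.6 / 26.5 = 0.777358
Then apply Darcy's law:
k = Q / (A * i)
k = 0.0096 / (50.8 * 0.777358)
k = 0.0096 / 39.4898
k = 0.000243 cm/s


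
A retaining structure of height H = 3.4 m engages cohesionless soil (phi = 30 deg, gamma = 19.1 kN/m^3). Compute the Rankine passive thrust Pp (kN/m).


Compute passive earth pressure coefficient:
Kp = tan^2(45 + phi/2) = tan^2(60.0) = 3
Compute passive force:
Pp = 0.5 * Kp * gamma * H^2
Pp = 0.5 * 3 * 19.1 * 3.4^2
Pp = 331.19 kN/m


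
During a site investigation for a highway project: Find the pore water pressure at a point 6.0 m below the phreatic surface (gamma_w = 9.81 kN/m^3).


Result: 58.86 kPa

Derivation:
Using u = gamma_w * h_w
u = 9.81 * 6.0
u = 58.86 kPa


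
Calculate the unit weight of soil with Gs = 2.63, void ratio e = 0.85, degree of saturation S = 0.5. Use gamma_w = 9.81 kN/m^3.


Using gamma = gamma_w * (Gs + S*e) / (1 + e)
Numerator: Gs + S*e = 2.63 + 0.5*0.85 = 3.055
Denominator: 1 + e = 1 + 0.85 = 1.85
gamma = 9.81 * 3.055 / 1.85
gamma = 16.2 kN/m^3


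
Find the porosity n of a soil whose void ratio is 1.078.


Using the relation n = e / (1 + e)
n = 1.078 / (1 + 1.078)
n = 1.078 / 2.078
n = 0.5188


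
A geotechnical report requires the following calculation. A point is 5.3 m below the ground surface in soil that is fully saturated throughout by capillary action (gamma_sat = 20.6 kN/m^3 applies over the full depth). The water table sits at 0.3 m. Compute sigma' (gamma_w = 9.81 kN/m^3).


Result: 60.13 kPa

Derivation:
Total stress = gamma_sat * depth
sigma = 20.6 * 5.3 = 109.18 kPa
Pore water pressure u = gamma_w * (depth - d_wt)
u = 9.81 * (5.3 - 0.3) = 49.05 kPa
Effective stress = sigma - u
sigma' = 109.18 - 49.05 = 60.13 kPa


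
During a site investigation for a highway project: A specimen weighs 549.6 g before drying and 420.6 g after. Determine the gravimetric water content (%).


Using w = (m_wet - m_dry) / m_dry * 100
m_wet - m_dry = 549.6 - 420.6 = 129.0 g
w = 129.0 / 420.6 * 100
w = 30.67 %


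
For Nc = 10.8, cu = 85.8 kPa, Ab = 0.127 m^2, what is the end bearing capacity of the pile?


Result: 117.68 kN

Derivation:
Using Qb = Nc * cu * Ab
Qb = 10.8 * 85.8 * 0.127
Qb = 117.68 kN


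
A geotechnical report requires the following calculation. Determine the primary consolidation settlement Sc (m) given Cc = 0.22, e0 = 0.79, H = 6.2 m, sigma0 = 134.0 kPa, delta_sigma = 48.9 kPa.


Result: 0.103 m

Derivation:
Using Sc = Cc * H / (1 + e0) * log10((sigma0 + delta_sigma) / sigma0)
Stress ratio = (134.0 + 48.9) / 134.0 = 1.36493
log10(1.36493) = 0.135109
Cc * H / (1 + e0) = 0.22 * 6.2 / (1 + 0.79) = 0.762011
Sc = 0.762011 * 0.135109
Sc = 0.103 m


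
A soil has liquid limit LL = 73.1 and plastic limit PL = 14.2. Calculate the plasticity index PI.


Result: 58.9

Derivation:
Using PI = LL - PL
PI = 73.1 - 14.2
PI = 58.9


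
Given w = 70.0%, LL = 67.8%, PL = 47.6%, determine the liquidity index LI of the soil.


Result: 1.109

Derivation:
First compute the plasticity index:
PI = LL - PL = 67.8 - 47.6 = 20.2
Then compute the liquidity index:
LI = (w - PL) / PI
LI = (70.0 - 47.6) / 20.2
LI = 1.109


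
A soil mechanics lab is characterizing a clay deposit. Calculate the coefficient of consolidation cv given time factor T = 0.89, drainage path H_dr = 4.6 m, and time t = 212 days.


Using cv = T * H_dr^2 / t
H_dr^2 = 4.6^2 = 21.16
cv = 0.89 * 21.16 / 212
cv = 0.08883 m^2/day


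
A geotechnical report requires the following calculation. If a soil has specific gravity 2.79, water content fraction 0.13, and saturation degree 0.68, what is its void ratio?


Using the relation e = Gs * w / S
e = 2.79 * 0.13 / 0.68
e = 0.5334


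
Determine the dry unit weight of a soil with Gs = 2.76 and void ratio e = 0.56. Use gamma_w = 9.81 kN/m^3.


Using gamma_d = Gs * gamma_w / (1 + e)
gamma_d = 2.76 * 9.81 / (1 + 0.56)
gamma_d = 2.76 * 9.81 / 1.56
gamma_d = 17.356 kN/m^3


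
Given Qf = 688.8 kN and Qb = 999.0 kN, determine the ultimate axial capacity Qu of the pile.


Using Qu = Qf + Qb
Qu = 688.8 + 999.0
Qu = 1687.8 kN


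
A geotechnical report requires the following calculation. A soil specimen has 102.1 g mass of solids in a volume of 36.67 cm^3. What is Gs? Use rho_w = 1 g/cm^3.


Using Gs = m_s / (V_s * rho_w)
Since rho_w = 1 g/cm^3:
Gs = 102.1 / 36.67
Gs = 2.784


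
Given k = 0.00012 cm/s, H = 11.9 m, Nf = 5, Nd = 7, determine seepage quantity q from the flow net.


Convert k to m/s for unit consistency with H:
k = 0.00012 cm/s = 0.00012 / 100 m/s = 1.2e-06 m/s
Using q = k * H * Nf / Nd
Nf / Nd = 5 / 7 = 0.7143
q = 1.2e-06 * 11.9 * 0.7143
q = 1.02e-05 m^3/s per m


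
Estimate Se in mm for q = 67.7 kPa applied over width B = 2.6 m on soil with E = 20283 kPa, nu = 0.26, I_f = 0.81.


Using Se = q * B * (1 - nu^2) * I_f / E
1 - nu^2 = 1 - 0.26^2 = 0.9324
Se = 67.7 * 2.6 * 0.9324 * 0.81 / 20283
Se = 0.006554 m
Convert to mm: Se = 0.006554 * 1000 = 6.554 mm


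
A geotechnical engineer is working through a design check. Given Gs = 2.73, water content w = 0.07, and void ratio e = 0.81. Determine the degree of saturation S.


Result: 0.2359

Derivation:
Using S = Gs * w / e
S = 2.73 * 0.07 / 0.81
S = 0.2359


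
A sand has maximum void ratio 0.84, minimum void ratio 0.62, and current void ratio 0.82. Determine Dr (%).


Using Dr = (e_max - e) / (e_max - e_min) * 100
e_max - e = 0.84 - 0.82 = 0.02
e_max - e_min = 0.84 - 0.62 = 0.22
Dr = 0.02 / 0.22 * 100
Dr = 9.09 %


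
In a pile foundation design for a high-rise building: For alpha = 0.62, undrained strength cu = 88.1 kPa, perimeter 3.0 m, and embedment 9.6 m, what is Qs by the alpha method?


Result: 1573.11 kN

Derivation:
Using Qs = alpha * cu * perimeter * L
Qs = 0.62 * 88.1 * 3.0 * 9.6
Qs = 1573.11 kN


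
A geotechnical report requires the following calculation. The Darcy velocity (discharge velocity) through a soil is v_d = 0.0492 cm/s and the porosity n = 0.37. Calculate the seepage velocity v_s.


Using v_s = v_d / n
v_s = 0.0492 / 0.37
v_s = 0.13297 cm/s


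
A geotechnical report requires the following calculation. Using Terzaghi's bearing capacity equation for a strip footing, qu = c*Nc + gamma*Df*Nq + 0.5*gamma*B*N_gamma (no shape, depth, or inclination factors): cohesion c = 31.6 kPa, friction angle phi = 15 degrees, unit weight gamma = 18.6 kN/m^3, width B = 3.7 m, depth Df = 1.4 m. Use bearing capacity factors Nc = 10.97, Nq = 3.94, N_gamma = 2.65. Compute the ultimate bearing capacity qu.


Compute qu = c*Nc + gamma*Df*Nq + 0.5*gamma*B*N_gamma
Term 1: 31.6 * 10.97 = 346.652
Term 2: 18.6 * 1.4 * 3.94 = 102.5976
Term 3: 0.5 * 18.6 * 3.7 * 2.65 = 91.1865
qu = 346.652 + 102.5976 + 91.1865
qu = 540.44 kPa


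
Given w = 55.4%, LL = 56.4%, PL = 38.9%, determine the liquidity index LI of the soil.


First compute the plasticity index:
PI = LL - PL = 56.4 - 38.9 = 17.5
Then compute the liquidity index:
LI = (w - PL) / PI
LI = (55.4 - 38.9) / 17.5
LI = 0.943


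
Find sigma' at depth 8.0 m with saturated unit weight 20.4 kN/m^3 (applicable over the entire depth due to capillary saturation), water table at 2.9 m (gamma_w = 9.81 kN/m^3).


Total stress = gamma_sat * depth
sigma = 20.4 * 8.0 = 163.2 kPa
Pore water pressure u = gamma_w * (depth - d_wt)
u = 9.81 * (8.0 - 2.9) = 50.031 kPa
Effective stress = sigma - u
sigma' = 163.2 - 50.031 = 113.17 kPa


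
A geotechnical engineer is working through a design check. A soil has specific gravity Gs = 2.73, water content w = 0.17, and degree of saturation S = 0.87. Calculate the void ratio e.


Using the relation e = Gs * w / S
e = 2.73 * 0.17 / 0.87
e = 0.5334


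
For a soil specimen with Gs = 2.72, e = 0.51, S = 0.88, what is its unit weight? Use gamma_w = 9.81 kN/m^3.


Using gamma = gamma_w * (Gs + S*e) / (1 + e)
Numerator: Gs + S*e = 2.72 + 0.88*0.51 = 3.1688
Denominator: 1 + e = 1 + 0.51 = 1.51
gamma = 9.81 * 3.1688 / 1.51
gamma = 20.587 kN/m^3


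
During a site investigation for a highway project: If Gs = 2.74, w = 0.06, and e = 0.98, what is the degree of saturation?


Using S = Gs * w / e
S = 2.74 * 0.06 / 0.98
S = 0.1678


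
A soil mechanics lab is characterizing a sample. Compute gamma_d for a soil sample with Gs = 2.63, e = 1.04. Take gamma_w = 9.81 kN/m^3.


Result: 12.647 kN/m^3

Derivation:
Using gamma_d = Gs * gamma_w / (1 + e)
gamma_d = 2.63 * 9.81 / (1 + 1.04)
gamma_d = 2.63 * 9.81 / 2.04
gamma_d = 12.647 kN/m^3
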